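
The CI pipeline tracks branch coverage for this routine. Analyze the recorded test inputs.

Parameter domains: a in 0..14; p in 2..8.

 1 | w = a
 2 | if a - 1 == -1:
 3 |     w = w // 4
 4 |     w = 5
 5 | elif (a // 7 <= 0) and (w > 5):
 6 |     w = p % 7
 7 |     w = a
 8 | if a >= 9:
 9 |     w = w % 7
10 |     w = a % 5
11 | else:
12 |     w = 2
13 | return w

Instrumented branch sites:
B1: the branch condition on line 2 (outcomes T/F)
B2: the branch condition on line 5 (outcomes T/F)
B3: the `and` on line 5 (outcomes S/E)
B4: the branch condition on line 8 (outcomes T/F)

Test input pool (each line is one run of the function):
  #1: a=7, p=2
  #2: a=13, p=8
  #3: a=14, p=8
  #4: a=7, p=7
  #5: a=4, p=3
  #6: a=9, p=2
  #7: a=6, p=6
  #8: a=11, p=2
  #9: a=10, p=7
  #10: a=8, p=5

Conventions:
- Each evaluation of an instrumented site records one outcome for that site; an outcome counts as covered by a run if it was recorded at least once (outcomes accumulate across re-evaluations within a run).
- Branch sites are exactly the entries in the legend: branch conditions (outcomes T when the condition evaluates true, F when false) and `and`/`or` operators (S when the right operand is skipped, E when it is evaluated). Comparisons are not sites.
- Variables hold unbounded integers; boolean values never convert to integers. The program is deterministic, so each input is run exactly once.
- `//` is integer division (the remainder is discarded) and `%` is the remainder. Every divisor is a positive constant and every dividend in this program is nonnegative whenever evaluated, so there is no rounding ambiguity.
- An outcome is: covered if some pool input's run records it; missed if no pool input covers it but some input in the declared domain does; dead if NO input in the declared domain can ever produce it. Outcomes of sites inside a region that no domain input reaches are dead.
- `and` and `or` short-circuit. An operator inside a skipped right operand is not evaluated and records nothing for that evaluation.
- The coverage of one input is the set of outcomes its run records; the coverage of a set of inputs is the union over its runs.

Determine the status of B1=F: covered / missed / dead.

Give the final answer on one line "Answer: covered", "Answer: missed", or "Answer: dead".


B1=F is recorded by pool input(s) 1, 2, 3, 4, 5, 6, 7, 8, 9, 10 -> covered
Answer: covered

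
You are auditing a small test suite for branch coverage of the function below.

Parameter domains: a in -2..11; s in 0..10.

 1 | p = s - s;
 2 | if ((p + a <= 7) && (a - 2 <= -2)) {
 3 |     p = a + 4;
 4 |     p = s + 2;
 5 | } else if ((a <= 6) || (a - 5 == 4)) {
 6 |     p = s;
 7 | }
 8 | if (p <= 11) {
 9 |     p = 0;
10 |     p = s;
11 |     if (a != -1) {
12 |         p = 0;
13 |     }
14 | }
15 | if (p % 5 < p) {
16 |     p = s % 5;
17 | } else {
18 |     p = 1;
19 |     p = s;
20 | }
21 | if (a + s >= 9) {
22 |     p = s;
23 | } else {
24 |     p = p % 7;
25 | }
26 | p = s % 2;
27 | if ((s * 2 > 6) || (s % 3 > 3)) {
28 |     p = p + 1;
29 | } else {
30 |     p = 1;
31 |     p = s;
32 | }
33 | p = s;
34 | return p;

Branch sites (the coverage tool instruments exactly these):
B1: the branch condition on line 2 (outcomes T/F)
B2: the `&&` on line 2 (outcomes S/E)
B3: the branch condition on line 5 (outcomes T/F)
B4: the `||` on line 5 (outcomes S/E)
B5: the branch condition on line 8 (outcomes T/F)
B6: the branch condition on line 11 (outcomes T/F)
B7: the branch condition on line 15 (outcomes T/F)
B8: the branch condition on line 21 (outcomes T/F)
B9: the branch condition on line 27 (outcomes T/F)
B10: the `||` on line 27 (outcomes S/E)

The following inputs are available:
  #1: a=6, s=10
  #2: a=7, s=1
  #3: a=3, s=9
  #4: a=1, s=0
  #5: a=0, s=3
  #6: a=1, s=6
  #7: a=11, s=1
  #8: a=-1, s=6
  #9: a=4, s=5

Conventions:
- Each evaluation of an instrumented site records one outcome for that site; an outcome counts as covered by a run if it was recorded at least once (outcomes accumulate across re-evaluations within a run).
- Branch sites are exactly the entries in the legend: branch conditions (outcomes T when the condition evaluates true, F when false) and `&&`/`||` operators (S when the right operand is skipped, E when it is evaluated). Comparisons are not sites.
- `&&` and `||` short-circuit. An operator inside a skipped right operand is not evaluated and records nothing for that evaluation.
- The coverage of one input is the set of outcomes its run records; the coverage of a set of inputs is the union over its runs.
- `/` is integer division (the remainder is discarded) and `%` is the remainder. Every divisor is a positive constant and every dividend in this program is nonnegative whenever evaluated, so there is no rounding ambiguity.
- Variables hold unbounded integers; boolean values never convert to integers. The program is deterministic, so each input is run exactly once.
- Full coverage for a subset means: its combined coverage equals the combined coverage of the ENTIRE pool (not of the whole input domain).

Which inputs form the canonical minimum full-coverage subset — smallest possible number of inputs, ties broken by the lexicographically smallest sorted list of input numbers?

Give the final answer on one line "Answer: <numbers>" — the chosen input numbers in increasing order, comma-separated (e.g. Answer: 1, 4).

input #1, a=6, s=10: events B2->E, B1->F, B4->S, B3->T, B5->T, B6->T, B7->F, B8->T, B10->S, B9->T; outcomes B1=F, B2=E, B3=T, B4=S, B5=T, B6=T, B7=F, B8=T, B9=T, B10=S
input #2, a=7, s=1: events B2->E, B1->F, B4->E, B3->F, B5->T, B6->T, B7->F, B8->F, B10->E, B9->F; outcomes B1=F, B2=E, B3=F, B4=E, B5=T, B6=T, B7=F, B8=F, B9=F, B10=E
input #3, a=3, s=9: events B2->E, B1->F, B4->S, B3->T, B5->T, B6->T, B7->F, B8->T, B10->S, B9->T; outcomes B1=F, B2=E, B3=T, B4=S, B5=T, B6=T, B7=F, B8=T, B9=T, B10=S
input #4, a=1, s=0: events B2->E, B1->F, B4->S, B3->T, B5->T, B6->T, B7->F, B8->F, B10->E, B9->F; outcomes B1=F, B2=E, B3=T, B4=S, B5=T, B6=T, B7=F, B8=F, B9=F, B10=E
input #5, a=0, s=3: events B2->E, B1->T, B5->T, B6->T, B7->F, B8->F, B10->E, B9->F; outcomes B1=T, B2=E, B5=T, B6=T, B7=F, B8=F, B9=F, B10=E
input #6, a=1, s=6: events B2->E, B1->F, B4->S, B3->T, B5->T, B6->T, B7->F, B8->F, B10->S, B9->T; outcomes B1=F, B2=E, B3=T, B4=S, B5=T, B6=T, B7=F, B8=F, B9=T, B10=S
input #7, a=11, s=1: events B2->S, B1->F, B4->E, B3->F, B5->T, B6->T, B7->F, B8->T, B10->E, B9->F; outcomes B1=F, B2=S, B3=F, B4=E, B5=T, B6=T, B7=F, B8=T, B9=F, B10=E
input #8, a=-1, s=6: events B2->E, B1->T, B5->T, B6->F, B7->T, B8->F, B10->S, B9->T; outcomes B1=T, B2=E, B5=T, B6=F, B7=T, B8=F, B9=T, B10=S
input #9, a=4, s=5: events B2->E, B1->F, B4->S, B3->T, B5->T, B6->T, B7->F, B8->T, B10->S, B9->T; outcomes B1=F, B2=E, B3=T, B4=S, B5=T, B6=T, B7=F, B8=T, B9=T, B10=S
pool-wide coverage (19 outcomes): B1=T, B1=F, B2=S, B2=E, B3=T, B3=F, B4=S, B4=E, B5=T, B6=T, B6=F, B7=T, B7=F, B8=T, B8=F, B9=T, B9=F, B10=S, B10=E
no size-1 subset reaches all 19 outcomes (best union: 10/19)
no size-2 subset reaches all 19 outcomes (best union: 17/19)
inputs {1, 7, 8} (size 3) cover everything; no size-3 subset with a lexicographically smaller index list covers all 19

Answer: 1, 7, 8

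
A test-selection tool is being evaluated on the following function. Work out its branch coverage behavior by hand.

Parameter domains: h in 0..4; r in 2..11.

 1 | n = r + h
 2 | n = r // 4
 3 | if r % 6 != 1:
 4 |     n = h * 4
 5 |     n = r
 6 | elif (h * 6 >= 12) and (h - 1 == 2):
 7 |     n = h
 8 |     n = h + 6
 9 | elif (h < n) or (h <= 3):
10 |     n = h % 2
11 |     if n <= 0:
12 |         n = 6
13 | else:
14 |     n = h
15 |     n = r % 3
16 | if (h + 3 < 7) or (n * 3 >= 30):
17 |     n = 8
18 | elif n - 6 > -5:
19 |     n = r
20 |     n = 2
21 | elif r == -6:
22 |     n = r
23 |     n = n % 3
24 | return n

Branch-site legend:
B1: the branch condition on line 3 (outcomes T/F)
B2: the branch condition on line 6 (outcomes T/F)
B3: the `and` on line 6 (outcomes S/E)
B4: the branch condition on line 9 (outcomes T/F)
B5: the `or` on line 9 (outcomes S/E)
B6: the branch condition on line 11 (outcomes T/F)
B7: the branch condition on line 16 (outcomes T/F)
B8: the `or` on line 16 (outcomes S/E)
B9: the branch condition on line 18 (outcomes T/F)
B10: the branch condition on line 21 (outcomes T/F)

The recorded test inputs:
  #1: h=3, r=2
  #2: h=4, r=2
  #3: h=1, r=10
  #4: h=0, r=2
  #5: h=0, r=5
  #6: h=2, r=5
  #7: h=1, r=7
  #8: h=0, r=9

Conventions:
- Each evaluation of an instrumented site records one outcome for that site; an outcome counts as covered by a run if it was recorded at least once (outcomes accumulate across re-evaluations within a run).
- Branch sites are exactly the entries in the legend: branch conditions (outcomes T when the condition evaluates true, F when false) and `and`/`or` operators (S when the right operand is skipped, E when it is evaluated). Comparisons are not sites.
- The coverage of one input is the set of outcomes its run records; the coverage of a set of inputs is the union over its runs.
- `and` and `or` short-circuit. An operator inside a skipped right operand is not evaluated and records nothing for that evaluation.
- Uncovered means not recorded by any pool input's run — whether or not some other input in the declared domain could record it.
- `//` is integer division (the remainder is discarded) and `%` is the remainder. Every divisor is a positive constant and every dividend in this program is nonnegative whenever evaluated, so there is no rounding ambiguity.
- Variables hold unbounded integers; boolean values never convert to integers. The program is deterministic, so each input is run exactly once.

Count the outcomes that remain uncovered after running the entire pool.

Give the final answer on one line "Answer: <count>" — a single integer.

input #1 (h=3, r=2): events B1->T, B8->S, B7->T; covers B1=T, B7=T, B8=S
input #2 (h=4, r=2): events B1->T, B8->E, B7->F, B9->T; covers B1=T, B7=F, B8=E, B9=T
input #3 (h=1, r=10): events B1->T, B8->S, B7->T; covers B1=T, B7=T, B8=S
input #4 (h=0, r=2): events B1->T, B8->S, B7->T; covers B1=T, B7=T, B8=S
input #5 (h=0, r=5): events B1->T, B8->S, B7->T; covers B1=T, B7=T, B8=S
input #6 (h=2, r=5): events B1->T, B8->S, B7->T; covers B1=T, B7=T, B8=S
input #7 (h=1, r=7): events B1->F, B3->S, B2->F, B5->E, B4->T, B6->F, B8->S, B7->T; covers B1=F, B2=F, B3=S, B4=T, B5=E, B6=F, B7=T, B8=S
input #8 (h=0, r=9): events B1->T, B8->S, B7->T; covers B1=T, B7=T, B8=S
union over the pool: B1=T, B1=F, B2=F, B3=S, B4=T, B5=E, B6=F, B7=T, B7=F, B8=S, B8=E, B9=T
uncovered (8 of 20): B2=T, B3=E, B4=F, B5=S, B6=T, B9=F, B10=T, B10=F

Answer: 8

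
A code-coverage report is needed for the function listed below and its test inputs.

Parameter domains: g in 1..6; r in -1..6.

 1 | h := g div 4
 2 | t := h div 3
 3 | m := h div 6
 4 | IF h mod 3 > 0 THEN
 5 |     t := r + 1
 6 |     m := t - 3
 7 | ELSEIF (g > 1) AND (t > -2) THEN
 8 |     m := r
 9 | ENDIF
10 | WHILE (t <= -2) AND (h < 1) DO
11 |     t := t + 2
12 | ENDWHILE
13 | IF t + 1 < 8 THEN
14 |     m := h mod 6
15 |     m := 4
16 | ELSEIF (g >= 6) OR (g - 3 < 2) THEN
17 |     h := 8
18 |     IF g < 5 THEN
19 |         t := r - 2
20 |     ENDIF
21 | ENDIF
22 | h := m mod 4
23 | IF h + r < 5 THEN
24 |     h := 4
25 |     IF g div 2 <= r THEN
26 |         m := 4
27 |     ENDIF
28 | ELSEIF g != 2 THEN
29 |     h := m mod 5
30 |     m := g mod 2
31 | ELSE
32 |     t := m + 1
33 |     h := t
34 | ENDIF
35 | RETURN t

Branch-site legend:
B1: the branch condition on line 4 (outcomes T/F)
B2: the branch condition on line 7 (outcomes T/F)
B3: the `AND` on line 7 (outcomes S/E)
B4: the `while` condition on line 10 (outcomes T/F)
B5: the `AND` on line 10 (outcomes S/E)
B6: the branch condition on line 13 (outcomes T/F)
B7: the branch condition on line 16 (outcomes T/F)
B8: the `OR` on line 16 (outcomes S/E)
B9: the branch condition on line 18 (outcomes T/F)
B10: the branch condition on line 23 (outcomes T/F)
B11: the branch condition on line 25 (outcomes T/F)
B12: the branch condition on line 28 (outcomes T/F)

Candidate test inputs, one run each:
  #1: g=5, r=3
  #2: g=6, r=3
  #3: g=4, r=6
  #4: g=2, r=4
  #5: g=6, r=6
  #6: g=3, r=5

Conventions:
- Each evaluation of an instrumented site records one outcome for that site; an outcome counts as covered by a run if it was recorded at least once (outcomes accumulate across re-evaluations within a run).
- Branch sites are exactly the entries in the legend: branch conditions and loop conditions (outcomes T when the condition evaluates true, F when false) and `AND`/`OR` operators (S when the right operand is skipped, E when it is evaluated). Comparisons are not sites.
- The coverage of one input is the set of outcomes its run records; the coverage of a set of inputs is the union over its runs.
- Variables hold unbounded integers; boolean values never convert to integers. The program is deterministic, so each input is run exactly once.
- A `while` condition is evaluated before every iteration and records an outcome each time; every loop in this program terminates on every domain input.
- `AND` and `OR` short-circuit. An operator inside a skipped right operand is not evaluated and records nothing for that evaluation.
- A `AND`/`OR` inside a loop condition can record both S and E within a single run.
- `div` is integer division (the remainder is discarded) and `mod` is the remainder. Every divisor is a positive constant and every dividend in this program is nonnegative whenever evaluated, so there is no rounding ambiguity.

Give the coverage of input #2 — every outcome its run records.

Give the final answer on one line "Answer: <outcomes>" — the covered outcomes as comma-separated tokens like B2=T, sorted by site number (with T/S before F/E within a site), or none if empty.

Tracing the run of input #2 (g=6, r=3):
  B1->T, B5->S, B4->F, B6->T, B10->T, B11->T
collecting distinct outcomes: B1=T, B4=F, B5=S, B6=T, B10=T, B11=T

Answer: B1=T, B4=F, B5=S, B6=T, B10=T, B11=T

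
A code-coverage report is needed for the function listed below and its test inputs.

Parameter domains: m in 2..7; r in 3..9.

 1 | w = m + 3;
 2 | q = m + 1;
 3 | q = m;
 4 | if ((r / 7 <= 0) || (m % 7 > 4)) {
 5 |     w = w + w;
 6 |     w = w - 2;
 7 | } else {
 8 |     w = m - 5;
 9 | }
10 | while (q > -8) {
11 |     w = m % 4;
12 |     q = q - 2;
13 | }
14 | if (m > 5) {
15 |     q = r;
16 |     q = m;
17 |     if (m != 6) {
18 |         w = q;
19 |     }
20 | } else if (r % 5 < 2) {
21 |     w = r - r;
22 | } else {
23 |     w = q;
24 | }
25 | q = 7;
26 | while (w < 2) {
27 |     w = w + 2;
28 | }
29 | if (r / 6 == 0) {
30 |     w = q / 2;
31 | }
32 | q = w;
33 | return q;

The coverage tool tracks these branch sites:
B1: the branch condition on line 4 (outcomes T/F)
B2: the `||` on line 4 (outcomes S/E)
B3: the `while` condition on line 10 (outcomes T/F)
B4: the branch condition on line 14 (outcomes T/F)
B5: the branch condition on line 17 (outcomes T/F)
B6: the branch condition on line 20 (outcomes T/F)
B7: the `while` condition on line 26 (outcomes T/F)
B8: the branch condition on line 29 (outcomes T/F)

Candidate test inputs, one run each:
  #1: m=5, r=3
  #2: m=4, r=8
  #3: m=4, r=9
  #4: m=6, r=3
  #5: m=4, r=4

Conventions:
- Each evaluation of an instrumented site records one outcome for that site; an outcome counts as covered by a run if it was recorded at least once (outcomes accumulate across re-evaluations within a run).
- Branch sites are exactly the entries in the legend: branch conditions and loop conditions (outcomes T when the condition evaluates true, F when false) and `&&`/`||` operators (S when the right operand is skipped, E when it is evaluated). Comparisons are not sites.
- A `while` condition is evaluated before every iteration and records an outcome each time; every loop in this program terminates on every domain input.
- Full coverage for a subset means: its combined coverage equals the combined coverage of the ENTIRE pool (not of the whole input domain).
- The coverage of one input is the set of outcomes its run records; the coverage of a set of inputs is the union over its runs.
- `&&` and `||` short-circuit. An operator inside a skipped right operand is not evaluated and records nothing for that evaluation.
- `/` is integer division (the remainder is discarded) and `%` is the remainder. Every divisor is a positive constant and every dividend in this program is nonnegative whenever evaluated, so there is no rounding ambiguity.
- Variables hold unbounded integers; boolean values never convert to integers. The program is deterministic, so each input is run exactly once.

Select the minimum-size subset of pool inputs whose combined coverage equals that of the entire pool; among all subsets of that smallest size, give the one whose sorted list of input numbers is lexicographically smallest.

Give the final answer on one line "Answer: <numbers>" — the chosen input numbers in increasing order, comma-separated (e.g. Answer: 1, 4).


input #1, m=5, r=3: events B2->S, B1->T, B3->T, B3->T, B3->T, B3->T, B3->T, B3->T, B3->T, B3->F, B4->F, B6->F, B7->T, B7->T, ...; outcomes B1=T, B2=S, B3=T, B3=F, B4=F, B6=F, B7=T, B7=F, B8=T
input #2, m=4, r=8: events B2->E, B1->F, B3->T, B3->T, B3->T, B3->T, B3->T, B3->T, B3->F, B4->F, B6->F, B7->T, B7->T, B7->T, ...; outcomes B1=F, B2=E, B3=T, B3=F, B4=F, B6=F, B7=T, B7=F, B8=F
input #3, m=4, r=9: events B2->E, B1->F, B3->T, B3->T, B3->T, B3->T, B3->T, B3->T, B3->F, B4->F, B6->F, B7->T, B7->T, B7->T, ...; outcomes B1=F, B2=E, B3=T, B3=F, B4=F, B6=F, B7=T, B7=F, B8=F
input #4, m=6, r=3: events B2->S, B1->T, B3->T, B3->T, B3->T, B3->T, B3->T, B3->T, B3->T, B3->F, B4->T, B5->F, B7->F, B8->T; outcomes B1=T, B2=S, B3=T, B3=F, B4=T, B5=F, B7=F, B8=T
input #5, m=4, r=4: events B2->S, B1->T, B3->T, B3->T, B3->T, B3->T, B3->T, B3->T, B3->F, B4->F, B6->F, B7->T, B7->T, B7->T, ...; outcomes B1=T, B2=S, B3=T, B3=F, B4=F, B6=F, B7=T, B7=F, B8=T
the full pool covers 14 outcomes: B1=T, B1=F, B2=S, B2=E, B3=T, B3=F, B4=T, B4=F, B5=F, B6=F, B7=T, B7=F, B8=T, B8=F
size 1 is not enough: best union over all size-1 subsets is 9/14
inputs {2, 4} (size 2) cover everything; no size-2 subset with a lexicographically smaller index list covers all 14
Answer: 2, 4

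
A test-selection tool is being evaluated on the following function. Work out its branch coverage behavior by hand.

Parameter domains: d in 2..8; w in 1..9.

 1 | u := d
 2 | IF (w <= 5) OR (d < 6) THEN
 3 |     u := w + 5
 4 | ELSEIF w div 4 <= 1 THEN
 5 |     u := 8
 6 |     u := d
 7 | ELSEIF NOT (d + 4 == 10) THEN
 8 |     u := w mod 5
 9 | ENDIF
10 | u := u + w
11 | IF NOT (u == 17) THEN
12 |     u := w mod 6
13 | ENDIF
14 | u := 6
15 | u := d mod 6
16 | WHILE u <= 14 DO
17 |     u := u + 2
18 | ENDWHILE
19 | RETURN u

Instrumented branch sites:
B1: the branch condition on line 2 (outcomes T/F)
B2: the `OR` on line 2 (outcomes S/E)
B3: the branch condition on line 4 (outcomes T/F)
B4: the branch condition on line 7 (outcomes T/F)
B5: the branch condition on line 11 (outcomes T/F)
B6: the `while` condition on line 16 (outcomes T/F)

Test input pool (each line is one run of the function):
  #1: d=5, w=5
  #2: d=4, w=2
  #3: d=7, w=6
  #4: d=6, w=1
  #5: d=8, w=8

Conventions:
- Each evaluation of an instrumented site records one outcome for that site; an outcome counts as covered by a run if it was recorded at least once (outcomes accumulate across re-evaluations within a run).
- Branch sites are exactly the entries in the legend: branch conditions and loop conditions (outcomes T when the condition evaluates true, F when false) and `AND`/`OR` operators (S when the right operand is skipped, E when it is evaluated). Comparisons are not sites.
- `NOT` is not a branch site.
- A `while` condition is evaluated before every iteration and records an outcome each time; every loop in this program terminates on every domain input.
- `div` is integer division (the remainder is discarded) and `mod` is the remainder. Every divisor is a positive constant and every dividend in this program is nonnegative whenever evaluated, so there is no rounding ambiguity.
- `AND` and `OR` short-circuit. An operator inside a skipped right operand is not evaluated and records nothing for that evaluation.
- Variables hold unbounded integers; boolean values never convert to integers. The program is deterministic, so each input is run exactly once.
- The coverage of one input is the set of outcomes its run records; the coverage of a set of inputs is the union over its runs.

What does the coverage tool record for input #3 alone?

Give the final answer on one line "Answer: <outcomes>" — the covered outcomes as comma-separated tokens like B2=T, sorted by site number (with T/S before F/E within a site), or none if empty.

Tracing the run of input #3 (d=7, w=6):
  B2->E, B1->F, B3->T, B5->T, B6->T, B6->T, B6->T, B6->T, B6->T, B6->T
  B6->T, B6->F
distinct outcomes covered: B1=F, B2=E, B3=T, B5=T, B6=T, B6=F

Answer: B1=F, B2=E, B3=T, B5=T, B6=T, B6=F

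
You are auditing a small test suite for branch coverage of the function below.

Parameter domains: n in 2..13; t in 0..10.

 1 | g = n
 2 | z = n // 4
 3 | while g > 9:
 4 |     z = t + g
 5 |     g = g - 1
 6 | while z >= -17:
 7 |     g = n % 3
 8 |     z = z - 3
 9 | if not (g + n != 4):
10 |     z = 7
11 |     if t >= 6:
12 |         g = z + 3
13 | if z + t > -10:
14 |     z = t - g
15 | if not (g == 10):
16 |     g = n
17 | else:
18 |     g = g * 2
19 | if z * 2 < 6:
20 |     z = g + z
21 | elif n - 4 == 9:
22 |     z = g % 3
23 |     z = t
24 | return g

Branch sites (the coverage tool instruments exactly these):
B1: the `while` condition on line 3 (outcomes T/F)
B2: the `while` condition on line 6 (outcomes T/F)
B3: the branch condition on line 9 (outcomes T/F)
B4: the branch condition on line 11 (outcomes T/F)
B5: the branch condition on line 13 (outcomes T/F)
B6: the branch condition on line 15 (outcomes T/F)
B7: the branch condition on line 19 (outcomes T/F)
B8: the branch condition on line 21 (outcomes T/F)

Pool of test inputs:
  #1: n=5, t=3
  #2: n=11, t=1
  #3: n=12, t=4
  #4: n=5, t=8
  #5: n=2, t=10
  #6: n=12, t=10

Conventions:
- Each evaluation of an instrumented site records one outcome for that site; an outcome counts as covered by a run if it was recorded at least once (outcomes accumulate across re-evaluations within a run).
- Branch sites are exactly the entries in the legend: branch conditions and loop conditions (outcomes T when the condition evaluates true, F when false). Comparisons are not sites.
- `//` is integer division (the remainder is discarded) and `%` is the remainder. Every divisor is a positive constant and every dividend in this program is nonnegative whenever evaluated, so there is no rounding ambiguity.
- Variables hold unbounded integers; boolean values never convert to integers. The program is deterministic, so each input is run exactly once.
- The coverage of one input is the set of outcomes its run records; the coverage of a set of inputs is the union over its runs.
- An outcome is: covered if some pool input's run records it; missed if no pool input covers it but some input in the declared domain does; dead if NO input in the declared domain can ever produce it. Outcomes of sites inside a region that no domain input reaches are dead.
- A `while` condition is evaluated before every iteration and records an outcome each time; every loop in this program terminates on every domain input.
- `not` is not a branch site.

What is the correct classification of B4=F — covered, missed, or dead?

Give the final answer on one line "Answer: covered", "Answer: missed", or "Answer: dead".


no pool input records B4=F
but domain input (n=2, t=0) does record it -> reachable, so missed
Answer: missed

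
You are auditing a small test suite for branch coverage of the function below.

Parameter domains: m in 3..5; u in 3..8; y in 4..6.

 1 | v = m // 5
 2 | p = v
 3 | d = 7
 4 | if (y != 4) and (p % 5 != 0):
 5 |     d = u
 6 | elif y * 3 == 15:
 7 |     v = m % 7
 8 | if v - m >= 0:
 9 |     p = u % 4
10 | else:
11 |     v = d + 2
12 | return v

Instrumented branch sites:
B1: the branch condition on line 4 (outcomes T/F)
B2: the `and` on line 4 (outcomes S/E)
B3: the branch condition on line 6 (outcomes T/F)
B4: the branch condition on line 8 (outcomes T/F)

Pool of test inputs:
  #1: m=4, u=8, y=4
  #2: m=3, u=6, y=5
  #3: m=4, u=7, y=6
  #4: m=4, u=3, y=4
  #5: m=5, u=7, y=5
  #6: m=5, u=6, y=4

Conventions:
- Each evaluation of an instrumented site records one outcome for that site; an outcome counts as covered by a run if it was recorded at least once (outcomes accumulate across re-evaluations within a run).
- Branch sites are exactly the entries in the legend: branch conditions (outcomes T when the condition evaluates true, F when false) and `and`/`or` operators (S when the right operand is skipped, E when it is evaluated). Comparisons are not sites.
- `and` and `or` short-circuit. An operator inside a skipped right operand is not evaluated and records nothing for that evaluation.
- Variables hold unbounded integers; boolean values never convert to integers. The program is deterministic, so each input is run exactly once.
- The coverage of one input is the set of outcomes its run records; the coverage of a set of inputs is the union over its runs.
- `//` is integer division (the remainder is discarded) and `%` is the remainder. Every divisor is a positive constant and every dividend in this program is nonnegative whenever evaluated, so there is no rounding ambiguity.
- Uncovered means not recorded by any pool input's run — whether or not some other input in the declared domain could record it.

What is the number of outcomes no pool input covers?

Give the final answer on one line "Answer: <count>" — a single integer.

test 1 (m=4, u=8, y=4) fires B2->S, B1->F, B3->F, B4->F; hits B1=F, B2=S, B3=F, B4=F
test 2 (m=3, u=6, y=5) fires B2->E, B1->F, B3->T, B4->T; hits B1=F, B2=E, B3=T, B4=T
test 3 (m=4, u=7, y=6) fires B2->E, B1->F, B3->F, B4->F; hits B1=F, B2=E, B3=F, B4=F
test 4 (m=4, u=3, y=4) fires B2->S, B1->F, B3->F, B4->F; hits B1=F, B2=S, B3=F, B4=F
test 5 (m=5, u=7, y=5) fires B2->E, B1->T, B4->F; hits B1=T, B2=E, B4=F
test 6 (m=5, u=6, y=4) fires B2->S, B1->F, B3->F, B4->F; hits B1=F, B2=S, B3=F, B4=F
union over the pool: B1=T, B1=F, B2=S, B2=E, B3=T, B3=F, B4=T, B4=F
uncovered (0 of 8): none

Answer: 0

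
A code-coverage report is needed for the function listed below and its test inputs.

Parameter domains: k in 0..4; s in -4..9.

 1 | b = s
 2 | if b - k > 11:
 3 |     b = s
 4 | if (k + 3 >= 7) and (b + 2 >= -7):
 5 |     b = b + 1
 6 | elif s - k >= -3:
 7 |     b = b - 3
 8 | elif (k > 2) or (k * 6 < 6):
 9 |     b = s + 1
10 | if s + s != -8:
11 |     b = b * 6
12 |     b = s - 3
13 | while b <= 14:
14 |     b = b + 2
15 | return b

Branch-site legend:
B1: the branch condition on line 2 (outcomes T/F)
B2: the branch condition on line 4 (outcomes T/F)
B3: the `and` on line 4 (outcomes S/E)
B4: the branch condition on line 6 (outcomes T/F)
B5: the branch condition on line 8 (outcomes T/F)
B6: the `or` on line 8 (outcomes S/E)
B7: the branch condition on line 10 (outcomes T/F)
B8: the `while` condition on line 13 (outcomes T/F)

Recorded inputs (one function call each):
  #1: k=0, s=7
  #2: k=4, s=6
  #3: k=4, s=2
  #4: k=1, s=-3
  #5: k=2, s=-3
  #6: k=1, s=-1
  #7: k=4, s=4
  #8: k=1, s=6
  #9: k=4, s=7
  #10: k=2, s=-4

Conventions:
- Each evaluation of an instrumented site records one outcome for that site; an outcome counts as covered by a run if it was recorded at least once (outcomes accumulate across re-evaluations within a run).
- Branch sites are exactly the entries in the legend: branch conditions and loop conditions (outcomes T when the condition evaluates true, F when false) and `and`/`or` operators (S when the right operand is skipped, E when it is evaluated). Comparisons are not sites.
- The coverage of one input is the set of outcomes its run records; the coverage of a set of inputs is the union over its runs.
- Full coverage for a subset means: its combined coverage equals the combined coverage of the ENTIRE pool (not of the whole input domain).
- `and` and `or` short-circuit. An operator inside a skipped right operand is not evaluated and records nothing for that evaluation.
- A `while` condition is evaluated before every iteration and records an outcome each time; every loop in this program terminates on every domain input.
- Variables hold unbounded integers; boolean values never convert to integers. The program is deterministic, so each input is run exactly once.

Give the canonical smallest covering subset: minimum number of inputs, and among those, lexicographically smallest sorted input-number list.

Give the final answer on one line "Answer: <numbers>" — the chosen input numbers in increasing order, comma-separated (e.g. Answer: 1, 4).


test 1 (k=0, s=7) fires B1->F, B3->S, B2->F, B4->T, B7->T, B8->T, B8->T, B8->T, B8->T, B8->T, B8->T, B8->F; hits B1=F, B2=F, B3=S, B4=T, B7=T, B8=T, B8=F
test 2 (k=4, s=6) fires B1->F, B3->E, B2->T, B7->T, B8->T, B8->T, B8->T, B8->T, B8->T, B8->T, B8->F; hits B1=F, B2=T, B3=E, B7=T, B8=T, B8=F
test 3 (k=4, s=2) fires B1->F, B3->E, B2->T, B7->T, B8->T, B8->T, B8->T, B8->T, B8->T, B8->T, B8->T, B8->T, B8->F; hits B1=F, B2=T, B3=E, B7=T, B8=T, B8=F
test 4 (k=1, s=-3) fires B1->F, B3->S, B2->F, B4->F, B6->E, B5->F, B7->T, B8->T, B8->T, B8->T, B8->T, B8->T, B8->T, B8->T, ...; hits B1=F, B2=F, B3=S, B4=F, B5=F, B6=E, B7=T, B8=T, B8=F
test 5 (k=2, s=-3) fires B1->F, B3->S, B2->F, B4->F, B6->E, B5->F, B7->T, B8->T, B8->T, B8->T, B8->T, B8->T, B8->T, B8->T, ...; hits B1=F, B2=F, B3=S, B4=F, B5=F, B6=E, B7=T, B8=T, B8=F
test 6 (k=1, s=-1) fires B1->F, B3->S, B2->F, B4->T, B7->T, B8->T, B8->T, B8->T, B8->T, B8->T, B8->T, B8->T, B8->T, B8->T, ...; hits B1=F, B2=F, B3=S, B4=T, B7=T, B8=T, B8=F
test 7 (k=4, s=4) fires B1->F, B3->E, B2->T, B7->T, B8->T, B8->T, B8->T, B8->T, B8->T, B8->T, B8->T, B8->F; hits B1=F, B2=T, B3=E, B7=T, B8=T, B8=F
test 8 (k=1, s=6) fires B1->F, B3->S, B2->F, B4->T, B7->T, B8->T, B8->T, B8->T, B8->T, B8->T, B8->T, B8->F; hits B1=F, B2=F, B3=S, B4=T, B7=T, B8=T, B8=F
test 9 (k=4, s=7) fires B1->F, B3->E, B2->T, B7->T, B8->T, B8->T, B8->T, B8->T, B8->T, B8->T, B8->F; hits B1=F, B2=T, B3=E, B7=T, B8=T, B8=F
test 10 (k=2, s=-4) fires B1->F, B3->S, B2->F, B4->F, B6->E, B5->F, B7->F, B8->T, B8->T, B8->T, B8->T, B8->T, B8->T, B8->T, ...; hits B1=F, B2=F, B3=S, B4=F, B5=F, B6=E, B7=F, B8=T, B8=F
the full pool covers 13 outcomes: B1=F, B2=T, B2=F, B3=S, B3=E, B4=T, B4=F, B5=F, B6=E, B7=T, B7=F, B8=T, B8=F
every size-1 subset falls short of the 13 outcomes (best: 9/13)
every size-2 subset falls short of the 13 outcomes (best: 12/13)
at size 3, {1, 2, 10} reaches all 13 outcomes; every lexicographically earlier size-3 subset fails
Answer: 1, 2, 10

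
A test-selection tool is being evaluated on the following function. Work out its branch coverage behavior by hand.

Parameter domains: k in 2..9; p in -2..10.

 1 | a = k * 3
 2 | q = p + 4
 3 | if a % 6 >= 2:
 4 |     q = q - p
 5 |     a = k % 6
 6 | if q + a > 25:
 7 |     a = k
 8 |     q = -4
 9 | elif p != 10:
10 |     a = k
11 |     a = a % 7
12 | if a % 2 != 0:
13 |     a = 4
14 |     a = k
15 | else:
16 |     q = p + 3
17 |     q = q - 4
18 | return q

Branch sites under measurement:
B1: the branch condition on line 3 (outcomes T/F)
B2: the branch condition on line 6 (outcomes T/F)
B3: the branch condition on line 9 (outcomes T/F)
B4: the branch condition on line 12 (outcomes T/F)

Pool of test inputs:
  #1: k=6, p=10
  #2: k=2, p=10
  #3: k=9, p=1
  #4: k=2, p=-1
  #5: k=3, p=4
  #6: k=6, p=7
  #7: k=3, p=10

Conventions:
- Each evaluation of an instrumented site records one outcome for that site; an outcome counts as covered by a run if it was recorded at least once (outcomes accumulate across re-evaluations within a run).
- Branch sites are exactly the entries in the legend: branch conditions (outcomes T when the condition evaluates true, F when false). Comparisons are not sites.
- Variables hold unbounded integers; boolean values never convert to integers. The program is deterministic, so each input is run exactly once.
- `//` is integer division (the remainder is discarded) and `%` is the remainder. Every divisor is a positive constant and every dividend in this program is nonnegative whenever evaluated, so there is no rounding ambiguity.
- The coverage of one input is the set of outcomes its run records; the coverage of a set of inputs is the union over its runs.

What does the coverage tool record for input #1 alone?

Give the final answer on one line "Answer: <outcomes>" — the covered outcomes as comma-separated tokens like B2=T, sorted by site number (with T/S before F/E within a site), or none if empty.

Simulating input #1 (k=6, p=10) step by step:
  B1->F, B2->T, B4->F
collecting distinct outcomes: B1=F, B2=T, B4=F

Answer: B1=F, B2=T, B4=F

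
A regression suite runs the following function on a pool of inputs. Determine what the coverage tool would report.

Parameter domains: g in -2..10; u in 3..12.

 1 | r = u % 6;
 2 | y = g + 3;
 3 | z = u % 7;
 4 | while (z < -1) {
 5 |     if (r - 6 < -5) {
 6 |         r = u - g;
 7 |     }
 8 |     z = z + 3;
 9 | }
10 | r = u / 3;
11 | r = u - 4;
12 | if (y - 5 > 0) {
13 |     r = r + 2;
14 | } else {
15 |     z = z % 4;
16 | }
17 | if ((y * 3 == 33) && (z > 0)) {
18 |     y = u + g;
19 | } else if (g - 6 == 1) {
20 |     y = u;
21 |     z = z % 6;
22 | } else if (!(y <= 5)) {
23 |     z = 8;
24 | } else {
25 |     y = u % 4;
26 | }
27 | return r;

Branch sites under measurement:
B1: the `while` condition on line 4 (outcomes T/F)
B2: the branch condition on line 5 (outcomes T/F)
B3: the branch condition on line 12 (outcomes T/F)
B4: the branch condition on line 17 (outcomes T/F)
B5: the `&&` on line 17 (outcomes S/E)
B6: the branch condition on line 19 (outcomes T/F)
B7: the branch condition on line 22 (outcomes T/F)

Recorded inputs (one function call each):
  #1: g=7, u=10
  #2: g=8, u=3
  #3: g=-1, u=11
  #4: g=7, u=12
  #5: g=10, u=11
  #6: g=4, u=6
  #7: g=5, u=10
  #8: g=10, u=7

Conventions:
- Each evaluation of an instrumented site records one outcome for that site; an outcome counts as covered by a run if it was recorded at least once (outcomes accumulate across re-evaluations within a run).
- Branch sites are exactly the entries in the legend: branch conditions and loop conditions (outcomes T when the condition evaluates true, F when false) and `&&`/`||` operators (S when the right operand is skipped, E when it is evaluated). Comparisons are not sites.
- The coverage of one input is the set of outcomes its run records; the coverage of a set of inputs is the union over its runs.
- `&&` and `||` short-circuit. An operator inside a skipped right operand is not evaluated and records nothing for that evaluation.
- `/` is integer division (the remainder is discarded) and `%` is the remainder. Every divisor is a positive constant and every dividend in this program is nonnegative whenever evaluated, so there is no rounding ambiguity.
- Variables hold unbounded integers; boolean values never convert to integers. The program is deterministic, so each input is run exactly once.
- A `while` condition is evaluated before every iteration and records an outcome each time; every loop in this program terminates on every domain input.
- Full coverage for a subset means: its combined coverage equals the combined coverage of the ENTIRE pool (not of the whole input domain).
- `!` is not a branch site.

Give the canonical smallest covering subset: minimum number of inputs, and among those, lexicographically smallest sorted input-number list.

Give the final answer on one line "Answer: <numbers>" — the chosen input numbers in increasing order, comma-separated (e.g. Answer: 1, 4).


input #1 (g=7, u=10): events B1->F, B3->T, B5->S, B4->F, B6->T; covers B1=F, B3=T, B4=F, B5=S, B6=T
input #2 (g=8, u=3): events B1->F, B3->T, B5->E, B4->T; covers B1=F, B3=T, B4=T, B5=E
input #3 (g=-1, u=11): events B1->F, B3->F, B5->S, B4->F, B6->F, B7->F; covers B1=F, B3=F, B4=F, B5=S, B6=F, B7=F
input #4 (g=7, u=12): events B1->F, B3->T, B5->S, B4->F, B6->T; covers B1=F, B3=T, B4=F, B5=S, B6=T
input #5 (g=10, u=11): events B1->F, B3->T, B5->S, B4->F, B6->F, B7->T; covers B1=F, B3=T, B4=F, B5=S, B6=F, B7=T
input #6 (g=4, u=6): events B1->F, B3->T, B5->S, B4->F, B6->F, B7->T; covers B1=F, B3=T, B4=F, B5=S, B6=F, B7=T
input #7 (g=5, u=10): events B1->F, B3->T, B5->S, B4->F, B6->F, B7->T; covers B1=F, B3=T, B4=F, B5=S, B6=F, B7=T
input #8 (g=10, u=7): events B1->F, B3->T, B5->S, B4->F, B6->F, B7->T; covers B1=F, B3=T, B4=F, B5=S, B6=F, B7=T
union over all inputs: B1=F, B3=T, B3=F, B4=T, B4=F, B5=S, B5=E, B6=T, B6=F, B7=T, B7=F (11 outcomes)
size 1 is not enough: best union over all size-1 subsets is 6/11
size 2 is not enough: best union over all size-2 subsets is 9/11
size 3 is not enough: best union over all size-3 subsets is 10/11
size 4: inputs {1, 2, 3, 5} cover all 11 outcomes, and no lexicographically smaller subset of this size does
Answer: 1, 2, 3, 5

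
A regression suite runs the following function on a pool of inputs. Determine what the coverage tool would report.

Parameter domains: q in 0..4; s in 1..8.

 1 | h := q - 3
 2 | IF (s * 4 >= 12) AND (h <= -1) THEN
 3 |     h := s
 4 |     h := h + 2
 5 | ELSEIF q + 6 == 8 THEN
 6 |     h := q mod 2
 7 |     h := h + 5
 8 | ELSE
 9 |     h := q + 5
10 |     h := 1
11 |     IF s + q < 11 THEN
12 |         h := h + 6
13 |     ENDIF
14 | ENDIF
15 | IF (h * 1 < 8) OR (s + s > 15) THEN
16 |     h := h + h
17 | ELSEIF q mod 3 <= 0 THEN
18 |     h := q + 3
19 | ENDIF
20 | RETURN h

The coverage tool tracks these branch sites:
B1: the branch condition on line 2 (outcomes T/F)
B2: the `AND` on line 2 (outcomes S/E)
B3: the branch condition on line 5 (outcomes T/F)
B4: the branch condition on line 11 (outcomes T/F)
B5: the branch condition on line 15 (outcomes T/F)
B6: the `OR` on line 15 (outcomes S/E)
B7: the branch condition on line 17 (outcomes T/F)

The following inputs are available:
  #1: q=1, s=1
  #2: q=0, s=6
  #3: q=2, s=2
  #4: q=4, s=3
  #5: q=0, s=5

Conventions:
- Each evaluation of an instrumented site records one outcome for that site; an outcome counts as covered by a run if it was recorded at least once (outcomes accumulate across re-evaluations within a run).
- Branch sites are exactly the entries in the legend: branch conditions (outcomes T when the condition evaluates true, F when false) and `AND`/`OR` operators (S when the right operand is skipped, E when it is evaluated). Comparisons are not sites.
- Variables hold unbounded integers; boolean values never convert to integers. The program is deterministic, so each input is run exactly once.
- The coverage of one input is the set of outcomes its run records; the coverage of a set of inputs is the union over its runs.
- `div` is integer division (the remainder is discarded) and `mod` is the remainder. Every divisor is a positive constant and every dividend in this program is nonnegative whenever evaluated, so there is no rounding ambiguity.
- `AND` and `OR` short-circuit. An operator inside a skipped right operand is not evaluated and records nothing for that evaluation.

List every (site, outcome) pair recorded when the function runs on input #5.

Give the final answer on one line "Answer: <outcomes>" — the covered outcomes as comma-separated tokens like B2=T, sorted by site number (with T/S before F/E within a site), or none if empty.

Event log for input #5 (q=0, s=5):
  B2->E, B1->T, B6->S, B5->T
collecting distinct outcomes: B1=T, B2=E, B5=T, B6=S

Answer: B1=T, B2=E, B5=T, B6=S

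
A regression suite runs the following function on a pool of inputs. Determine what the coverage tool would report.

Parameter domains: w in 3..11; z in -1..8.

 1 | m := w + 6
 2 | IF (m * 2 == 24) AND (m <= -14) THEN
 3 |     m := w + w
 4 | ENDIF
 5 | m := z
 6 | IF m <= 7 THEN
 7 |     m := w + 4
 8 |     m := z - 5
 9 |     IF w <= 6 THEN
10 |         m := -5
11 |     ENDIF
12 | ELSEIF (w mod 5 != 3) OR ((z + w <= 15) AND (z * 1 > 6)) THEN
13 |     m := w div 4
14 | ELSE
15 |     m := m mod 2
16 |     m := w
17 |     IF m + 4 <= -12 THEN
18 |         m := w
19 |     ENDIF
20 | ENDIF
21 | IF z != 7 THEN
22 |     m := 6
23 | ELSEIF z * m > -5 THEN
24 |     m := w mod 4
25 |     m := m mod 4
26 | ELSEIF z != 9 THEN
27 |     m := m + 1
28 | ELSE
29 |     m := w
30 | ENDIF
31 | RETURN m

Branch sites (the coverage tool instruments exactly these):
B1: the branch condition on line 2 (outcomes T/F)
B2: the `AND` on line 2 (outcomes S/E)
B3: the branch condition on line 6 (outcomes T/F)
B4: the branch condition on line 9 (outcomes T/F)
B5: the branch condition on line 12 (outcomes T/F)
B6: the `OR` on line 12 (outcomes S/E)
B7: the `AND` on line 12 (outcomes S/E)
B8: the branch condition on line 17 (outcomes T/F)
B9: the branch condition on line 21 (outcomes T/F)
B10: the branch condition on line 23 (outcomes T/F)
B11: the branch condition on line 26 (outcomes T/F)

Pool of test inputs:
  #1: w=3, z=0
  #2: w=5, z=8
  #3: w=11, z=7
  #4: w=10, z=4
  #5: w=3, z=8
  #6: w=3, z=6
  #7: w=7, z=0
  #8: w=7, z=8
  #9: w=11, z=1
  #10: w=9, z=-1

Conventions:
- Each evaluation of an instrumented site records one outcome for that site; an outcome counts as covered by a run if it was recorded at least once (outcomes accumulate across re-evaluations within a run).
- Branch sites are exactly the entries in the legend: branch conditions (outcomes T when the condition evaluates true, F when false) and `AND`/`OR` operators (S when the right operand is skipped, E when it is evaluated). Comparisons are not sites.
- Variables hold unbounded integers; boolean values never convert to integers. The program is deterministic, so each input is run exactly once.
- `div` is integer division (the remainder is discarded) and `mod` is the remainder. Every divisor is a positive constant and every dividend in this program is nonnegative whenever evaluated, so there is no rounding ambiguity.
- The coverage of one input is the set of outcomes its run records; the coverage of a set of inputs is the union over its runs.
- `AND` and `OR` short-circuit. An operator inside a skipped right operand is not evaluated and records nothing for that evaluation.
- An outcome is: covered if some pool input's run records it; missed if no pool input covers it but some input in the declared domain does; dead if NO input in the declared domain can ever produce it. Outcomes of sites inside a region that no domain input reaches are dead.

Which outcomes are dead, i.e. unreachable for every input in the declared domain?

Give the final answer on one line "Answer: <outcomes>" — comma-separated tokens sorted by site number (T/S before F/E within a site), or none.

exhaustive pass over the 90-input domain:
  B1=T: unreachable across the whole domain -> dead
  B8=T: unreachable across the whole domain -> dead
  B11=F: unreachable across the whole domain -> dead
  reachable outcomes have witnesses, e.g. B1=F (e.g. w=3, z=-1), B2=S (e.g. w=3, z=-1), B2=E (e.g. w=6, z=-1), B3=T (e.g. w=3, z=-1)

Answer: B1=T, B8=T, B11=F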